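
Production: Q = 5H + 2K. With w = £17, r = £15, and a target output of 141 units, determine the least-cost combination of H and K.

H* = 28.2, K* = 0

The inputs are perfect substitutes, so the firm uses whichever has the lower cost per unit of output.
Cost per unit of output via H is w/5 = 3.4; via K it is r/2 = 7.5. H is cheaper.
Producing Q = 141 with H alone: H = 28.2, K = 0.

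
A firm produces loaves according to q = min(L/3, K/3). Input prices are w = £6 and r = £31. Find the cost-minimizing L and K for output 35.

L* = 105, K* = 105

With a fixed-proportions technology, the cost-minimizing bundle uses no slack in either input: L/3 = K/3 = q.
So L = 3·35 = 105 and K = 3·35 = 105.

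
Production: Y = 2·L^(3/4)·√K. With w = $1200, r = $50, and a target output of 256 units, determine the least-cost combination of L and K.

L* = 16, K* = 256

Cost minimization requires the marginal rate of technical substitution to equal the input-price ratio: MP_L/MP_K = w/r.
Here MP_L/MP_K = (3/4)·(K/L)/(1/2) = 1.5·(K/L). Setting this equal to 1200/50 = 24 gives K = 16L.
Substituting into Y = 256: 2·L^(3/4)·(16L)^(1/2) = 256.
Solving, L = 16 and K = 256.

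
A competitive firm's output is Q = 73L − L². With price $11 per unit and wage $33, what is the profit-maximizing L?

The marginal product of L is MP_L = 73 − 2L.
A price-taking firm hires until the value of the marginal product equals the wage: P·MP_L = w, so 11·(73 − 2L) = 33.
Then 73 − 2L = 3, giving L = 35.

L* = 35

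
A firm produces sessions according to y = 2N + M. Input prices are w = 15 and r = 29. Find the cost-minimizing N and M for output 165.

The inputs are perfect substitutes, so the firm uses whichever has the lower cost per unit of output.
Cost per unit of output via N is 7.5; via M it is 29. N is cheaper.
Producing y = 165 with N alone: N = 82.5, M = 0.

N* = 82.5, M* = 0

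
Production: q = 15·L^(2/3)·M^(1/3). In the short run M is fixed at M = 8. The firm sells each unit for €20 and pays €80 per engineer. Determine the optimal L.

With M = 8, MP_L = (2/3)·15·L^(-1/3)·8^(1/3) = 20·L^(-1/3).
Profit maximization for a price taker requires P·MP_L = w: 20·20·L^(-1/3) = 80.
So L^(-1/3) = 0.2, which gives L = 125.

L* = 125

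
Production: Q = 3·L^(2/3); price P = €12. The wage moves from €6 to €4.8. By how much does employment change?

From P·MP_L = w with MP_L = 2·L^(-1/3), the labor demand is L(w) = (24/w)^(3).
At w = 6: L = 64. At w = 4.8: L = 125.
ΔL = 125 − 64 = 61.

ΔL = 61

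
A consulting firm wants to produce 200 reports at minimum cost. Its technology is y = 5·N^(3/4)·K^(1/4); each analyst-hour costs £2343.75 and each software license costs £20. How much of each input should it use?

N* = 16, K* = 625

Cost minimization requires the marginal rate of technical substitution to equal the input-price ratio: MP_N/MP_K = w/r.
Here MP_N/MP_K = (3/4)·(K/N)/(1/4) = 3·(K/N). Setting this equal to 2343.75/20 = 117.1875 gives K = 39.0625N.
Substituting into y = 200: 5·N^(3/4)·(39.0625N)^(1/4) = 200.
Solving, N = 16 and K = 625.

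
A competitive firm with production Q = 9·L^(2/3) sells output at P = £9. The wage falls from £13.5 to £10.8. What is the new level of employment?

From P·MP_L = w with MP_L = 6·L^(-1/3), the labor demand is L(w) = (54/w)^(3).
At w = 13.5: L = 64. At w = 10.8: L = 125.

L* = 125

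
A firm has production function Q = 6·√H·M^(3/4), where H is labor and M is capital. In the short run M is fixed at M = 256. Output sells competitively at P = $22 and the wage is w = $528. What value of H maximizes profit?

H* = 64

With M = 256, MP_H = (1/2)·6·H^(-1/2)·256^(3/4) = 192·H^(-1/2).
Profit maximization for a price taker requires P·MP_H = w: 22·192·H^(-1/2) = 528.
So H^(-1/2) = 0.125, which gives H = 64.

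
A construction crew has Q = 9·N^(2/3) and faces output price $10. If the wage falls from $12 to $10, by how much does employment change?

From P·MP_N = w with MP_N = 6·N^(-1/3), the labor demand is N(w) = (60/w)^(3).
At w = 12: N = 125. At w = 10: N = 216.
ΔN = 216 − 125 = 91.

ΔN = 91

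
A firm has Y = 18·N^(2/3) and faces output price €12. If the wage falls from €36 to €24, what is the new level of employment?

N* = 216

From P·MP_N = w with MP_N = 12·N^(-1/3), the labor demand is N(w) = (144/w)^(3).
At w = 36: N = 64. At w = 24: N = 216.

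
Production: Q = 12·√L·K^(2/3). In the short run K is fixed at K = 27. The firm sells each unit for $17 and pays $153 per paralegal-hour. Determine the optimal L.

L* = 36

With K = 27, MP_L = (1/2)·12·L^(-1/2)·27^(2/3) = 54·L^(-1/2).
Profit maximization for a price taker requires P·MP_L = w: 17·54·L^(-1/2) = 153.
So L^(-1/2) = 1/6, which gives L = 36.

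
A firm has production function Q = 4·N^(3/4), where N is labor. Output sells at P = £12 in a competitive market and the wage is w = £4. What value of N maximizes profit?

N* = 6561

MP_N = (3/4)·4·N^(-1/4) = 3·N^(-1/4).
Profit maximization for a price taker requires P·MP_N = w: 12·3·N^(-1/4) = 4.
So N^(-1/4) = 1/9, which gives N = 6561.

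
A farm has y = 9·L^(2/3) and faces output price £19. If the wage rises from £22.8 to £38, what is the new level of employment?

L* = 27

From P·MP_L = w with MP_L = 6·L^(-1/3), the labor demand is L(w) = (114/w)^(3).
At w = 22.8: L = 125. At w = 38: L = 27.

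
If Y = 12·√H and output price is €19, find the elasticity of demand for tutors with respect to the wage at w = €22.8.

ε = -2

MP_H = (1/2)·12·H^(-1/2), so P·MP_H = w gives 114·H^(-1/2) = w.
Solving, H(w) = (114/w)^(2). This is a constant-elasticity form: H ∝ w^(−2), so ε = −2.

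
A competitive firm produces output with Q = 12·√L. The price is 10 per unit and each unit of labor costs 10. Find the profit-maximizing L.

MP_L = (1/2)·12·L^(-1/2) = 6·L^(-1/2).
Profit maximization for a price taker requires P·MP_L = w: 10·6·L^(-1/2) = 10.
So L^(-1/2) = 1/6, which gives L = 36.

L* = 36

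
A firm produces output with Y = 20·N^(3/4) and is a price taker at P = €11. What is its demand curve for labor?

MP_N = (3/4)·20·N^(-1/4) = 15·N^(-1/4).
Setting P·MP_N = w: 165·N^(-1/4) = w.
Solving for N: N^(-1/4) = w/165, so N = (165/w)^(4).

N(w) = (165/w)^(4)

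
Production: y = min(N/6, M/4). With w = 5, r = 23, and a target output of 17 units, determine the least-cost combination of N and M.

N* = 102, M* = 68

With a fixed-proportions technology, the cost-minimizing bundle uses no slack in either input: N/6 = M/4 = y.
So N = 6·17 = 102 and M = 4·17 = 68.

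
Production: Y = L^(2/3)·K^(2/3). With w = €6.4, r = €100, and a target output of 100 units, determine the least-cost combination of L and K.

Cost minimization requires the marginal rate of technical substitution to equal the input-price ratio: MP_L/MP_K = w/r.
Here MP_L/MP_K = (2/3)·(K/L)/(2/3) = (K/L). Setting this equal to 6.4/100 = 0.064 gives K = 0.064L.
Substituting into Y = 100: L^(2/3)·(0.064L)^(2/3) = 100.
Solving, L = 125 and K = 8.

L* = 125, K* = 8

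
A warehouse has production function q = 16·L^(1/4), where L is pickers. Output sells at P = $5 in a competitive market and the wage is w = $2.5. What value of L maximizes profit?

MP_L = (1/4)·16·L^(-3/4) = 4·L^(-3/4).
Profit maximization for a price taker requires P·MP_L = w: 5·4·L^(-3/4) = 2.5.
So L^(-3/4) = 0.125, which gives L = 16.

L* = 16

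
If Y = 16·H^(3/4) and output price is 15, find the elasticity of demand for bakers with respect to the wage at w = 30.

ε = -4

MP_H = (3/4)·16·H^(-1/4), so P·MP_H = w gives 180·H^(-1/4) = w.
Solving, H(w) = (180/w)^(4). This is a constant-elasticity form: H ∝ w^(−4), so ε = −4.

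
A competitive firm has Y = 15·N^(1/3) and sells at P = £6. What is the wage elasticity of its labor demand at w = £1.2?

ε = -1.5

MP_N = (1/3)·15·N^(-2/3), so P·MP_N = w gives 30·N^(-2/3) = w.
Solving, N(w) = (30/w)^(3/2). This is a constant-elasticity form: N ∝ w^(−3/2), so ε = −3/2.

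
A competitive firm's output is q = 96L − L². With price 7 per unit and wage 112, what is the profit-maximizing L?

L* = 40

The marginal product of L is MP_L = 96 − 2L.
A price-taking firm hires until the value of the marginal product equals the wage: P·MP_L = w, so 7·(96 − 2L) = 112.
Then 96 − 2L = 16, giving L = 40.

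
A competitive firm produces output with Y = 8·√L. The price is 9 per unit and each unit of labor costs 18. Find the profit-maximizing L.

L* = 4

MP_L = (1/2)·8·L^(-1/2) = 4·L^(-1/2).
Profit maximization for a price taker requires P·MP_L = w: 9·4·L^(-1/2) = 18.
So L^(-1/2) = 0.5, which gives L = 4.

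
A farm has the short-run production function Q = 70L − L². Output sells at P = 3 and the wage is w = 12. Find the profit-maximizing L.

L* = 33

The marginal product of L is MP_L = 70 − 2L.
A price-taking firm hires until the value of the marginal product equals the wage: P·MP_L = w, so 3·(70 − 2L) = 12.
Then 70 − 2L = 4, giving L = 33.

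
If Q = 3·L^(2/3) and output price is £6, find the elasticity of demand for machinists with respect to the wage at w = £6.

MP_L = (2/3)·3·L^(-1/3), so P·MP_L = w gives 12·L^(-1/3) = w.
Solving, L(w) = (12/w)^(3). This is a constant-elasticity form: L ∝ w^(−3), so ε = −3.

ε = -3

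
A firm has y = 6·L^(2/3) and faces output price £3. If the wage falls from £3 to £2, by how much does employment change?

ΔL = 152

From P·MP_L = w with MP_L = 4·L^(-1/3), the labor demand is L(w) = (12/w)^(3).
At w = 3: L = 64. At w = 2: L = 216.
ΔL = 216 − 64 = 152.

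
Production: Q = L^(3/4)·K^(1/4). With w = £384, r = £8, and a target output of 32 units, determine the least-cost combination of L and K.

L* = 16, K* = 256

Cost minimization requires the marginal rate of technical substitution to equal the input-price ratio: MP_L/MP_K = w/r.
Here MP_L/MP_K = (3/4)·(K/L)/(1/4) = 3·(K/L). Setting this equal to 384/8 = 48 gives K = 16L.
Substituting into Q = 32: L^(3/4)·(16L)^(1/4) = 32.
Solving, L = 16 and K = 256.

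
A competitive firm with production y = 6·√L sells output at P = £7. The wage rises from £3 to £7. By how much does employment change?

ΔL = -40

From P·MP_L = w with MP_L = 3·L^(-1/2), the labor demand is L(w) = (21/w)^(2).
At w = 3: L = 49. At w = 7: L = 9.
ΔL = 9 − 49 = -40.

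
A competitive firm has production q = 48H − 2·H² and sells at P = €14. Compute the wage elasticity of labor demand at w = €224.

From P·MP_H = w with MP_H = 48 − 4H, labor demand is H(w) = (48 − w/14)/4.
dH/dw = −1/(56) = -1/56.
At w = 224, H = 8, so ε = (dH/dw)·(w/H) = (-1/56)·(224/8) = -0.5.

ε = -0.5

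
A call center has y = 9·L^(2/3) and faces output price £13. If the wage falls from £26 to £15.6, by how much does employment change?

From P·MP_L = w with MP_L = 6·L^(-1/3), the labor demand is L(w) = (78/w)^(3).
At w = 26: L = 27. At w = 15.6: L = 125.
ΔL = 125 − 27 = 98.

ΔL = 98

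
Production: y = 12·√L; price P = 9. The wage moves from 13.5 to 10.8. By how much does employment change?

ΔL = 9

From P·MP_L = w with MP_L = 6·L^(-1/2), the labor demand is L(w) = (54/w)^(2).
At w = 13.5: L = 16. At w = 10.8: L = 25.
ΔL = 25 − 16 = 9.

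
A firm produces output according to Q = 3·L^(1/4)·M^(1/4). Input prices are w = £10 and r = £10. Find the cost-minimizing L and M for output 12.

L* = 16, M* = 16

Cost minimization requires the marginal rate of technical substitution to equal the input-price ratio: MP_L/MP_M = w/r.
Here MP_L/MP_M = (1/4)·(M/L)/(1/4) = (M/L). Setting this equal to 10/10 = 1 gives M = L.
Substituting into Q = 12: 3·L^(1/4)·(L)^(1/4) = 12.
Solving, L = 16 and M = 16.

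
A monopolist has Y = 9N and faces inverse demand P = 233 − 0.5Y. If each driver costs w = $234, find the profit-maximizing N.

N* = 23

Marginal revenue from the inverse demand is MR = 233 − Y.
The marginal product is MP_N = 9.
A monopolist hires until marginal revenue product equals the wage: MR·MP_N = w.
(233 − 9N)·9 = 234, so N = 23.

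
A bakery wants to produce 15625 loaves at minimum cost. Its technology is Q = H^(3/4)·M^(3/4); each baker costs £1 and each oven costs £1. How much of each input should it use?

Cost minimization requires the marginal rate of technical substitution to equal the input-price ratio: MP_H/MP_M = w/r.
Here MP_H/MP_M = (3/4)·(M/H)/(3/4) = (M/H). Setting this equal to 1/1 = 1 gives M = H.
Substituting into Q = 15625: H^(3/4)·(H)^(3/4) = 15625.
Solving, H = 625 and M = 625.

H* = 625, M* = 625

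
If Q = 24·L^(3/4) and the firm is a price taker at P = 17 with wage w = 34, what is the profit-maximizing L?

L* = 6561

MP_L = (3/4)·24·L^(-1/4) = 18·L^(-1/4).
Profit maximization for a price taker requires P·MP_L = w: 17·18·L^(-1/4) = 34.
So L^(-1/4) = 1/9, which gives L = 6561.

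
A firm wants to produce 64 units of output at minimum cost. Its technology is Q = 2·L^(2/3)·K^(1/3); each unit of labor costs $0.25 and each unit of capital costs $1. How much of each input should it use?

L* = 64, K* = 8

Cost minimization requires the marginal rate of technical substitution to equal the input-price ratio: MP_L/MP_K = w/r.
Here MP_L/MP_K = (2/3)·(K/L)/(1/3) = 2·(K/L). Setting this equal to 0.25/1 = 0.25 gives K = 0.125L.
Substituting into Q = 64: 2·L^(2/3)·(0.125L)^(1/3) = 64.
Solving, L = 64 and K = 8.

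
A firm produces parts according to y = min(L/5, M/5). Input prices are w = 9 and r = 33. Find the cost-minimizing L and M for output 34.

With a fixed-proportions technology, the cost-minimizing bundle uses no slack in either input: L/5 = M/5 = y.
So L = 5·34 = 170 and M = 5·34 = 170.

L* = 170, M* = 170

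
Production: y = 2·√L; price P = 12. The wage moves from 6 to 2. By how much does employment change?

From P·MP_L = w with MP_L = L^(-1/2), the labor demand is L(w) = (12/w)^(2).
At w = 6: L = 4. At w = 2: L = 36.
ΔL = 36 − 4 = 32.

ΔL = 32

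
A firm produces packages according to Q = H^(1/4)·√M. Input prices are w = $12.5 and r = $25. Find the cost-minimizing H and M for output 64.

H* = 256, M* = 256

Cost minimization requires the marginal rate of technical substitution to equal the input-price ratio: MP_H/MP_M = w/r.
Here MP_H/MP_M = (1/4)·(M/H)/(1/2) = 0.5·(M/H). Setting this equal to 12.5/25 = 0.5 gives M = H.
Substituting into Q = 64: H^(1/4)·(H)^(1/2) = 64.
Solving, H = 256 and M = 256.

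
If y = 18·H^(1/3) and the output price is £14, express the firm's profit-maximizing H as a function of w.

MP_H = (1/3)·18·H^(-2/3) = 6·H^(-2/3).
Setting P·MP_H = w: 84·H^(-2/3) = w.
Solving for H: H^(-2/3) = w/84, so H = (84/w)^(3/2).

H(w) = (84/w)^(3/2)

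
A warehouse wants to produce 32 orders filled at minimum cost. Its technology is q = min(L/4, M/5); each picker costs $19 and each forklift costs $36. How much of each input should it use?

L* = 128, M* = 160

With a fixed-proportions technology, the cost-minimizing bundle uses no slack in either input: L/4 = M/5 = q.
So L = 4·32 = 128 and M = 5·32 = 160.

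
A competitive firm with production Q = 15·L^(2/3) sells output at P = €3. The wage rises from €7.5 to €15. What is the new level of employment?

From P·MP_L = w with MP_L = 10·L^(-1/3), the labor demand is L(w) = (30/w)^(3).
At w = 7.5: L = 64. At w = 15: L = 8.

L* = 8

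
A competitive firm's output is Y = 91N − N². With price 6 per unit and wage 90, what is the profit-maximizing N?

N* = 38

The marginal product of N is MP_N = 91 − 2N.
A price-taking firm hires until the value of the marginal product equals the wage: P·MP_N = w, so 6·(91 − 2N) = 90.
Then 91 − 2N = 15, giving N = 38.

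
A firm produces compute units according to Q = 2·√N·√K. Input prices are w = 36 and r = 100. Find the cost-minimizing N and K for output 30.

Cost minimization requires the marginal rate of technical substitution to equal the input-price ratio: MP_N/MP_K = w/r.
Here MP_N/MP_K = (1/2)·(K/N)/(1/2) = (K/N). Setting this equal to 36/100 = 0.36 gives K = 0.36N.
Substituting into Q = 30: 2·N^(1/2)·(0.36N)^(1/2) = 30.
Solving, N = 25 and K = 9.

N* = 25, K* = 9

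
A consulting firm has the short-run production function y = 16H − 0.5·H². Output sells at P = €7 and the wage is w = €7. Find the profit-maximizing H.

H* = 15

The marginal product of H is MP_H = 16 − H.
A price-taking firm hires until the value of the marginal product equals the wage: P·MP_H = w, so 7·(16 − H) = 7.
Then 16 − H = 1, giving H = 15.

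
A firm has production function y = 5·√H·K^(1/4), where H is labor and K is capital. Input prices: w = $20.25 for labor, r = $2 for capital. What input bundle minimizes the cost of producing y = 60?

Cost minimization requires the marginal rate of technical substitution to equal the input-price ratio: MP_H/MP_K = w/r.
Here MP_H/MP_K = (1/2)·(K/H)/(1/4) = 2·(K/H). Setting this equal to 20.25/2 = 10.125 gives K = 5.0625H.
Substituting into y = 60: 5·H^(1/2)·(5.0625H)^(1/4) = 60.
Solving, H = 16 and K = 81.

H* = 16, K* = 81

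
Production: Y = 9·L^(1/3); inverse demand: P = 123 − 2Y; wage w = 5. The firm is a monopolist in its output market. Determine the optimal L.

Marginal revenue from the inverse demand is MR = 123 − 4Y.
The marginal product is MP_L = 3·L^(-2/3).
A monopolist hires until marginal revenue product equals the wage: MR·MP_L = w.
At L, Y = 9·L^(1/3). Substituting and solving: (123 − 36·L^(1/3))·3·L^(-2/3) = 5 gives L = 27.

L* = 27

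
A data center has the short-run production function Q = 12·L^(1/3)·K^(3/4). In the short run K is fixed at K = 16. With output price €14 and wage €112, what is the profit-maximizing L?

L* = 8

With K = 16, MP_L = (1/3)·12·L^(-2/3)·16^(3/4) = 32·L^(-2/3).
Profit maximization for a price taker requires P·MP_L = w: 14·32·L^(-2/3) = 112.
So L^(-2/3) = 0.25, which gives L = 8.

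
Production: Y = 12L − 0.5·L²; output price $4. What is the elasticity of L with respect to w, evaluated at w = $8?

From P·MP_L = w with MP_L = 12 − L, labor demand is L(w) = 12 − w/4.
dL/dw = −1/(4) = -0.25.
At w = 8, L = 10, so ε = (dL/dw)·(w/L) = (-0.25)·(8/10) = -0.2.

ε = -0.2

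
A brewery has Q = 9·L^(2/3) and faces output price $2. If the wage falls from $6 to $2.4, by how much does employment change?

ΔL = 117

From P·MP_L = w with MP_L = 6·L^(-1/3), the labor demand is L(w) = (12/w)^(3).
At w = 6: L = 8. At w = 2.4: L = 125.
ΔL = 125 − 8 = 117.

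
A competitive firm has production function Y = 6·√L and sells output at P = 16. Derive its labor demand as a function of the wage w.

MP_L = (1/2)·6·L^(-1/2) = 3·L^(-1/2).
Setting P·MP_L = w: 48·L^(-1/2) = w.
Solving for L: L^(-1/2) = w/48, so L = (48/w)^(2).

L(w) = 2304/w²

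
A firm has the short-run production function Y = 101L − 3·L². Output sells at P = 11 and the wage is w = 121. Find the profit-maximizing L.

The marginal product of L is MP_L = 101 − 6L.
A price-taking firm hires until the value of the marginal product equals the wage: P·MP_L = w, so 11·(101 − 6L) = 121.
Then 101 − 6L = 11, giving L = 15.

L* = 15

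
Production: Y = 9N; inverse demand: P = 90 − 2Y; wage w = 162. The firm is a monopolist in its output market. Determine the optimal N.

N* = 2

Marginal revenue from the inverse demand is MR = 90 − 4Y.
The marginal product is MP_N = 9.
A monopolist hires until marginal revenue product equals the wage: MR·MP_N = w.
(90 − 36N)·9 = 162, so N = 2.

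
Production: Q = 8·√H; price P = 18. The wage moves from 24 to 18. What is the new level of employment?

From P·MP_H = w with MP_H = 4·H^(-1/2), the labor demand is H(w) = (72/w)^(2).
At w = 24: H = 9. At w = 18: H = 16.

H* = 16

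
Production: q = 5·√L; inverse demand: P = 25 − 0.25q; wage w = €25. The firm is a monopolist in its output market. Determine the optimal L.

Marginal revenue from the inverse demand is MR = 25 − 0.5q.
The marginal product is MP_L = 2.5·L^(-1/2).
A monopolist hires until marginal revenue product equals the wage: MR·MP_L = w.
At L, q = 5·√L. Substituting and solving: (25 − 2.5·√L)·2.5·L^(-1/2) = 25 gives L = 4.

L* = 4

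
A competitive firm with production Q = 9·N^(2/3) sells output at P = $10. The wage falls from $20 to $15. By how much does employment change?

From P·MP_N = w with MP_N = 6·N^(-1/3), the labor demand is N(w) = (60/w)^(3).
At w = 20: N = 27. At w = 15: N = 64.
ΔN = 64 − 27 = 37.

ΔN = 37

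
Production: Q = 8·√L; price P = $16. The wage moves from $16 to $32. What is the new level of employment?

From P·MP_L = w with MP_L = 4·L^(-1/2), the labor demand is L(w) = (64/w)^(2).
At w = 16: L = 16. At w = 32: L = 4.

L* = 4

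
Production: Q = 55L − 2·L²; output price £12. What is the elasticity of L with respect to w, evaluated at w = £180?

ε = -0.375

From P·MP_L = w with MP_L = 55 − 4L, labor demand is L(w) = (55 − w/12)/4.
dL/dw = −1/(48) = -1/48.
At w = 180, L = 10, so ε = (dL/dw)·(w/L) = (-1/48)·(180/10) = -0.375.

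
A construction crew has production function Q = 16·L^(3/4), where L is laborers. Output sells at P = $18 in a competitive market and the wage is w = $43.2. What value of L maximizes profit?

MP_L = (3/4)·16·L^(-1/4) = 12·L^(-1/4).
Profit maximization for a price taker requires P·MP_L = w: 18·12·L^(-1/4) = 43.2.
So L^(-1/4) = 0.2, which gives L = 625.

L* = 625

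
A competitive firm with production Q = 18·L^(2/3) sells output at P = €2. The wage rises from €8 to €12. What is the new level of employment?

From P·MP_L = w with MP_L = 12·L^(-1/3), the labor demand is L(w) = (24/w)^(3).
At w = 8: L = 27. At w = 12: L = 8.

L* = 8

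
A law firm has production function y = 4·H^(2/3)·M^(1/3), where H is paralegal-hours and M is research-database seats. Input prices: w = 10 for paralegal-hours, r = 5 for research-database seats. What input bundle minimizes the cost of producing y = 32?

H* = 8, M* = 8

Cost minimization requires the marginal rate of technical substitution to equal the input-price ratio: MP_H/MP_M = w/r.
Here MP_H/MP_M = (2/3)·(M/H)/(1/3) = 2·(M/H). Setting this equal to 10/5 = 2 gives M = H.
Substituting into y = 32: 4·H^(2/3)·(H)^(1/3) = 32.
Solving, H = 8 and M = 8.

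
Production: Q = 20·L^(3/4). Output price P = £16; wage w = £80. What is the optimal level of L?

L* = 81

MP_L = (3/4)·20·L^(-1/4) = 15·L^(-1/4).
Profit maximization for a price taker requires P·MP_L = w: 16·15·L^(-1/4) = 80.
So L^(-1/4) = 1/3, which gives L = 81.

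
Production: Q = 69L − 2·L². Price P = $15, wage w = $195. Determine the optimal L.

The marginal product of L is MP_L = 69 − 4L.
A price-taking firm hires until the value of the marginal product equals the wage: P·MP_L = w, so 15·(69 − 4L) = 195.
Then 69 − 4L = 13, giving L = 14.

L* = 14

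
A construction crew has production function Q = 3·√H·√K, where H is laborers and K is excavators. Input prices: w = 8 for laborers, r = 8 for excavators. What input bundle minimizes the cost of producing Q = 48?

H* = 16, K* = 16

Cost minimization requires the marginal rate of technical substitution to equal the input-price ratio: MP_H/MP_K = w/r.
Here MP_H/MP_K = (1/2)·(K/H)/(1/2) = (K/H). Setting this equal to 8/8 = 1 gives K = H.
Substituting into Q = 48: 3·H^(1/2)·(H)^(1/2) = 48.
Solving, H = 16 and K = 16.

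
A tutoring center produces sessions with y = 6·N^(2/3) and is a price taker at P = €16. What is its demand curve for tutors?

N(w) = 262144/w³

MP_N = (2/3)·6·N^(-1/3) = 4·N^(-1/3).
Setting P·MP_N = w: 64·N^(-1/3) = w.
Solving for N: N^(-1/3) = w/64, so N = (64/w)^(3).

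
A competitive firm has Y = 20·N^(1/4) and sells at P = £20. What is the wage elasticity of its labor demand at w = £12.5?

MP_N = (1/4)·20·N^(-3/4), so P·MP_N = w gives 100·N^(-3/4) = w.
Solving, N(w) = (100/w)^(4/3). This is a constant-elasticity form: N ∝ w^(−4/3), so ε = −4/3.

ε = -4/3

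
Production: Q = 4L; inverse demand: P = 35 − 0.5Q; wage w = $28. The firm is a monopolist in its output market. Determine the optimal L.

Marginal revenue from the inverse demand is MR = 35 − Q.
The marginal product is MP_L = 4.
A monopolist hires until marginal revenue product equals the wage: MR·MP_L = w.
(35 − 4L)·4 = 28, so L = 7.

L* = 7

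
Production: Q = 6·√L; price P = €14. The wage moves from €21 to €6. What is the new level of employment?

L* = 49

From P·MP_L = w with MP_L = 3·L^(-1/2), the labor demand is L(w) = (42/w)^(2).
At w = 21: L = 4. At w = 6: L = 49.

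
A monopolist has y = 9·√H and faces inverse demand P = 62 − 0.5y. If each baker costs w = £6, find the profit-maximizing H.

H* = 36

Marginal revenue from the inverse demand is MR = 62 − y.
The marginal product is MP_H = 4.5·H^(-1/2).
A monopolist hires until marginal revenue product equals the wage: MR·MP_H = w.
At H, y = 9·√H. Substituting and solving: (62 − 9·√H)·4.5·H^(-1/2) = 6 gives H = 36.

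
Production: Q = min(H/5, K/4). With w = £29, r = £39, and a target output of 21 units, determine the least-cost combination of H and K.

H* = 105, K* = 84

With a fixed-proportions technology, the cost-minimizing bundle uses no slack in either input: H/5 = K/4 = Q.
So H = 5·21 = 105 and K = 4·21 = 84.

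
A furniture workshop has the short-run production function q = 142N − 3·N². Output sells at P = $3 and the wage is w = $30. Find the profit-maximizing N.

N* = 22

The marginal product of N is MP_N = 142 − 6N.
A price-taking firm hires until the value of the marginal product equals the wage: P·MP_N = w, so 3·(142 − 6N) = 30.
Then 142 − 6N = 10, giving N = 22.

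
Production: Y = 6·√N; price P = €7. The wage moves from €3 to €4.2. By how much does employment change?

ΔN = -24

From P·MP_N = w with MP_N = 3·N^(-1/2), the labor demand is N(w) = (21/w)^(2).
At w = 3: N = 49. At w = 4.2: N = 25.
ΔN = 25 − 49 = -24.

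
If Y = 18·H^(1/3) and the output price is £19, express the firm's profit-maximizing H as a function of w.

MP_H = (1/3)·18·H^(-2/3) = 6·H^(-2/3).
Setting P·MP_H = w: 114·H^(-2/3) = w.
Solving for H: H^(-2/3) = w/114, so H = (114/w)^(3/2).

H(w) = (114/w)^(3/2)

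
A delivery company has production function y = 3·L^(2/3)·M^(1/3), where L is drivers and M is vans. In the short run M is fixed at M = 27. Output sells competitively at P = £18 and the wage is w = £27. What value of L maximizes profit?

With M = 27, MP_L = (2/3)·3·L^(-1/3)·27^(1/3) = 6·L^(-1/3).
Profit maximization for a price taker requires P·MP_L = w: 18·6·L^(-1/3) = 27.
So L^(-1/3) = 0.25, which gives L = 64.

L* = 64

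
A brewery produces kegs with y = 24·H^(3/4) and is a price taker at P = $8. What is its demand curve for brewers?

H(w) = (144/w)^(4)

MP_H = (3/4)·24·H^(-1/4) = 18·H^(-1/4).
Setting P·MP_H = w: 144·H^(-1/4) = w.
Solving for H: H^(-1/4) = w/144, so H = (144/w)^(4).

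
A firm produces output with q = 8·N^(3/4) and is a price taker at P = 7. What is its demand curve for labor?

N(w) = 3111696/w^(4)

MP_N = (3/4)·8·N^(-1/4) = 6·N^(-1/4).
Setting P·MP_N = w: 42·N^(-1/4) = w.
Solving for N: N^(-1/4) = w/42, so N = (42/w)^(4).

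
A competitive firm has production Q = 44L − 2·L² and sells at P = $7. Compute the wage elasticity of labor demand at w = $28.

From P·MP_L = w with MP_L = 44 − 4L, labor demand is L(w) = (44 − w/7)/4.
dL/dw = −1/(28) = -1/28.
At w = 28, L = 10, so ε = (dL/dw)·(w/L) = (-1/28)·(28/10) = -0.1.

ε = -0.1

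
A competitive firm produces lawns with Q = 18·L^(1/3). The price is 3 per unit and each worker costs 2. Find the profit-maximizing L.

L* = 27

MP_L = (1/3)·18·L^(-2/3) = 6·L^(-2/3).
Profit maximization for a price taker requires P·MP_L = w: 3·6·L^(-2/3) = 2.
So L^(-2/3) = 1/9, which gives L = 27.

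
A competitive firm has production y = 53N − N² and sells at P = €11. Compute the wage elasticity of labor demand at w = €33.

ε = -0.06

From P·MP_N = w with MP_N = 53 − 2N, labor demand is N(w) = (53 − w/11)/2.
dN/dw = −1/(22) = -1/22.
At w = 33, N = 25, so ε = (dN/dw)·(w/N) = (-1/22)·(33/25) = -0.06.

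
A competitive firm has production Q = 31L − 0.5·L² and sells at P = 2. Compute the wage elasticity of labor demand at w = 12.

From P·MP_L = w with MP_L = 31 − L, labor demand is L(w) = 31 − w/2.
dL/dw = −1/(2) = -0.5.
At w = 12, L = 25, so ε = (dL/dw)·(w/L) = (-0.5)·(12/25) = -0.24.

ε = -0.24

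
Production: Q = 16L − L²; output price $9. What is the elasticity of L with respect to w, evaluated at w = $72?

ε = -1

From P·MP_L = w with MP_L = 16 − 2L, labor demand is L(w) = (16 − w/9)/2.
dL/dw = −1/(18) = -1/18.
At w = 72, L = 4, so ε = (dL/dw)·(w/L) = (-1/18)·(72/4) = -1.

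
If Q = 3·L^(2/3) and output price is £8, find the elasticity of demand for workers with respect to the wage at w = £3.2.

ε = -3

MP_L = (2/3)·3·L^(-1/3), so P·MP_L = w gives 16·L^(-1/3) = w.
Solving, L(w) = (16/w)^(3). This is a constant-elasticity form: L ∝ w^(−3), so ε = −3.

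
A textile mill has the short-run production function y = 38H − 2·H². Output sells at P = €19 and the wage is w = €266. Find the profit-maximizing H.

H* = 6

The marginal product of H is MP_H = 38 − 4H.
A price-taking firm hires until the value of the marginal product equals the wage: P·MP_H = w, so 19·(38 − 4H) = 266.
Then 38 − 4H = 14, giving H = 6.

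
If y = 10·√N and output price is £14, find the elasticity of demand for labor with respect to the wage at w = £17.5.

MP_N = (1/2)·10·N^(-1/2), so P·MP_N = w gives 70·N^(-1/2) = w.
Solving, N(w) = (70/w)^(2). This is a constant-elasticity form: N ∝ w^(−2), so ε = −2.

ε = -2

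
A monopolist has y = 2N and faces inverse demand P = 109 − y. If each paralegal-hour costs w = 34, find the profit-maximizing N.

Marginal revenue from the inverse demand is MR = 109 − 2y.
The marginal product is MP_N = 2.
A monopolist hires until marginal revenue product equals the wage: MR·MP_N = w.
(109 − 4N)·2 = 34, so N = 23.

N* = 23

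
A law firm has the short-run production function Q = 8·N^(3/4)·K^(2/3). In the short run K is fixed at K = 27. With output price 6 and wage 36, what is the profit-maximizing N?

N* = 6561

With K = 27, MP_N = (3/4)·8·N^(-1/4)·27^(2/3) = 54·N^(-1/4).
Profit maximization for a price taker requires P·MP_N = w: 6·54·N^(-1/4) = 36.
So N^(-1/4) = 1/9, which gives N = 6561.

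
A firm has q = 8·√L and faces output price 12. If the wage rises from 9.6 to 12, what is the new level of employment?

From P·MP_L = w with MP_L = 4·L^(-1/2), the labor demand is L(w) = (48/w)^(2).
At w = 9.6: L = 25. At w = 12: L = 16.

L* = 16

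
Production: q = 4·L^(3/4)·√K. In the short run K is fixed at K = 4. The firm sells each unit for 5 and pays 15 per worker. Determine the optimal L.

With K = 4, MP_L = (3/4)·4·L^(-1/4)·4^(1/2) = 6·L^(-1/4).
Profit maximization for a price taker requires P·MP_L = w: 5·6·L^(-1/4) = 15.
So L^(-1/4) = 0.5, which gives L = 16.

L* = 16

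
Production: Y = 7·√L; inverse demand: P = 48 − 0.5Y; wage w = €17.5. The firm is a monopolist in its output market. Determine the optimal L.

L* = 16

Marginal revenue from the inverse demand is MR = 48 − Y.
The marginal product is MP_L = 3.5·L^(-1/2).
A monopolist hires until marginal revenue product equals the wage: MR·MP_L = w.
At L, Y = 7·√L. Substituting and solving: (48 − 7·√L)·3.5·L^(-1/2) = 17.5 gives L = 16.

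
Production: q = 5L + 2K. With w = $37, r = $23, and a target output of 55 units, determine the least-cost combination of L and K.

The inputs are perfect substitutes, so the firm uses whichever has the lower cost per unit of output.
Cost per unit of output via L is w/5 = 7.4; via K it is r/2 = 11.5. L is cheaper.
Producing q = 55 with L alone: L = 11, K = 0.

L* = 11, K* = 0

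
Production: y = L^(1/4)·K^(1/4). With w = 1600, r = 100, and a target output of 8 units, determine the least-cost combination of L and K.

Cost minimization requires the marginal rate of technical substitution to equal the input-price ratio: MP_L/MP_K = w/r.
Here MP_L/MP_K = (1/4)·(K/L)/(1/4) = (K/L). Setting this equal to 1600/100 = 16 gives K = 16L.
Substituting into y = 8: L^(1/4)·(16L)^(1/4) = 8.
Solving, L = 16 and K = 256.

L* = 16, K* = 256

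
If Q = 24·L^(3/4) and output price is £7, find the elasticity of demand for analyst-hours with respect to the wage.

ε = -4

MP_L = (3/4)·24·L^(-1/4), so P·MP_L = w gives 126·L^(-1/4) = w.
Solving, L(w) = (126/w)^(4). This is a constant-elasticity form: L ∝ w^(−4), so ε = −4.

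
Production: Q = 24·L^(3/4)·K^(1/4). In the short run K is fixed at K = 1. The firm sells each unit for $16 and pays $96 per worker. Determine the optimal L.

L* = 81

With K = 1, MP_L = (3/4)·24·L^(-1/4)·1^(1/4) = 18·L^(-1/4).
Profit maximization for a price taker requires P·MP_L = w: 16·18·L^(-1/4) = 96.
So L^(-1/4) = 1/3, which gives L = 81.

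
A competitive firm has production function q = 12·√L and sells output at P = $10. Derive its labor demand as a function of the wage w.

MP_L = (1/2)·12·L^(-1/2) = 6·L^(-1/2).
Setting P·MP_L = w: 60·L^(-1/2) = w.
Solving for L: L^(-1/2) = w/60, so L = (60/w)^(2).

L(w) = 3600/w²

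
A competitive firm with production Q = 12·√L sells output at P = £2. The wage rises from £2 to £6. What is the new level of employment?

From P·MP_L = w with MP_L = 6·L^(-1/2), the labor demand is L(w) = (12/w)^(2).
At w = 2: L = 36. At w = 6: L = 4.

L* = 4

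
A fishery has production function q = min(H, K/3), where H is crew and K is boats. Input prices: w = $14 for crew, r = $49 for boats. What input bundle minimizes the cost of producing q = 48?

H* = 48, K* = 144

With a fixed-proportions technology, the cost-minimizing bundle uses no slack in either input: H = K/3 = q.
So H = 48 and K = 3·48 = 144.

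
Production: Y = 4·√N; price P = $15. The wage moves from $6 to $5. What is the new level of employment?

From P·MP_N = w with MP_N = 2·N^(-1/2), the labor demand is N(w) = (30/w)^(2).
At w = 6: N = 25. At w = 5: N = 36.

N* = 36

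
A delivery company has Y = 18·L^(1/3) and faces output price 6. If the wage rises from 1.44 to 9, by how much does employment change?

From P·MP_L = w with MP_L = 6·L^(-2/3), the labor demand is L(w) = (36/w)^(3/2).
At w = 1.44: L = 125. At w = 9: L = 8.
ΔL = 8 − 125 = -117.

ΔL = -117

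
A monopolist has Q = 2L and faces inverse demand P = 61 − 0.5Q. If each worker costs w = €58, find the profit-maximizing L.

L* = 16

Marginal revenue from the inverse demand is MR = 61 − Q.
The marginal product is MP_L = 2.
A monopolist hires until marginal revenue product equals the wage: MR·MP_L = w.
(61 − 2L)·2 = 58, so L = 16.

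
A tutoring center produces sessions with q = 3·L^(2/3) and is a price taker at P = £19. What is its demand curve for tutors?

L(w) = 54872/w³

MP_L = (2/3)·3·L^(-1/3) = 2·L^(-1/3).
Setting P·MP_L = w: 38·L^(-1/3) = w.
Solving for L: L^(-1/3) = w/38, so L = (38/w)^(3).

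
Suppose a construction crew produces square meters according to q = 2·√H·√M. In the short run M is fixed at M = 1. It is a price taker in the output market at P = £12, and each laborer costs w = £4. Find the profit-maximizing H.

H* = 9

With M = 1, MP_H = (1/2)·2·H^(-1/2)·1^(1/2) = H^(-1/2).
Profit maximization for a price taker requires P·MP_H = w: 12·H^(-1/2) = 4.
So H^(-1/2) = 1/3, which gives H = 9.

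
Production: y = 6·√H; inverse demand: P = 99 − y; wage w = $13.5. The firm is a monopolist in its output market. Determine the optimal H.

Marginal revenue from the inverse demand is MR = 99 − 2y.
The marginal product is MP_H = 3·H^(-1/2).
A monopolist hires until marginal revenue product equals the wage: MR·MP_H = w.
At H, y = 6·√H. Substituting and solving: (99 − 12·√H)·3·H^(-1/2) = 13.5 gives H = 36.

H* = 36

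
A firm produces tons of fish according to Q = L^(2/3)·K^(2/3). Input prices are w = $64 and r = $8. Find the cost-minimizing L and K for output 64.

L* = 8, K* = 64

Cost minimization requires the marginal rate of technical substitution to equal the input-price ratio: MP_L/MP_K = w/r.
Here MP_L/MP_K = (2/3)·(K/L)/(2/3) = (K/L). Setting this equal to 64/8 = 8 gives K = 8L.
Substituting into Q = 64: L^(2/3)·(8L)^(2/3) = 64.
Solving, L = 8 and K = 64.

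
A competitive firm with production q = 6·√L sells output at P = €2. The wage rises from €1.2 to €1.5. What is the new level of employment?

From P·MP_L = w with MP_L = 3·L^(-1/2), the labor demand is L(w) = (6/w)^(2).
At w = 1.2: L = 25. At w = 1.5: L = 16.

L* = 16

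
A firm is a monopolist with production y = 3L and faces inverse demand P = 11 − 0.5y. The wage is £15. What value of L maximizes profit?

Marginal revenue from the inverse demand is MR = 11 − y.
The marginal product is MP_L = 3.
A monopolist hires until marginal revenue product equals the wage: MR·MP_L = w.
(11 − 3L)·3 = 15, so L = 2.

L* = 2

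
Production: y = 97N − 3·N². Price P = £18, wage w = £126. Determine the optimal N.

The marginal product of N is MP_N = 97 − 6N.
A price-taking firm hires until the value of the marginal product equals the wage: P·MP_N = w, so 18·(97 − 6N) = 126.
Then 97 − 6N = 7, giving N = 15.

N* = 15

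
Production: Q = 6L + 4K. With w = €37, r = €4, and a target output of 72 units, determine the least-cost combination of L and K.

L* = 0, K* = 18

The inputs are perfect substitutes, so the firm uses whichever has the lower cost per unit of output.
Cost per unit of output via L is w/6 = 37/6; via K it is r/4 = 1. K is cheaper.
Producing Q = 72 with K alone: L = 0, K = 18.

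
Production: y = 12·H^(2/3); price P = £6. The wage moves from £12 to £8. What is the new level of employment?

From P·MP_H = w with MP_H = 8·H^(-1/3), the labor demand is H(w) = (48/w)^(3).
At w = 12: H = 64. At w = 8: H = 216.

H* = 216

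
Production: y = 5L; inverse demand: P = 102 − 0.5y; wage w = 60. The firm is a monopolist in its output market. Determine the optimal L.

Marginal revenue from the inverse demand is MR = 102 − y.
The marginal product is MP_L = 5.
A monopolist hires until marginal revenue product equals the wage: MR·MP_L = w.
(102 − 5L)·5 = 60, so L = 18.

L* = 18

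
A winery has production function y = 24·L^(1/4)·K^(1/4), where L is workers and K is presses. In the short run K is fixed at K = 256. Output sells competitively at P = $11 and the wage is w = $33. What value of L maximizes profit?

With K = 256, MP_L = (1/4)·24·L^(-3/4)·256^(1/4) = 24·L^(-3/4).
Profit maximization for a price taker requires P·MP_L = w: 11·24·L^(-3/4) = 33.
So L^(-3/4) = 0.125, which gives L = 16.

L* = 16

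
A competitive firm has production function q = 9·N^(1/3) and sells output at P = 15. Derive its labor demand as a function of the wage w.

MP_N = (1/3)·9·N^(-2/3) = 3·N^(-2/3).
Setting P·MP_N = w: 45·N^(-2/3) = w.
Solving for N: N^(-2/3) = w/45, so N = (45/w)^(3/2).

N(w) = (45/w)^(3/2)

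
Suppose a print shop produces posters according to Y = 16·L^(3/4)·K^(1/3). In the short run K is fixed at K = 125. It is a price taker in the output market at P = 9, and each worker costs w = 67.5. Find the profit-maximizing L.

L* = 4096

With K = 125, MP_L = (3/4)·16·L^(-1/4)·125^(1/3) = 60·L^(-1/4).
Profit maximization for a price taker requires P·MP_L = w: 9·60·L^(-1/4) = 67.5.
So L^(-1/4) = 0.125, which gives L = 4096.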